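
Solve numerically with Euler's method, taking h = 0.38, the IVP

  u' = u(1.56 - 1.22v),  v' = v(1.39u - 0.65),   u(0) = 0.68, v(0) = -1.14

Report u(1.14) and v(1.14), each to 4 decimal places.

7.8110, -4.6375

Euler on (u,v): u_{n+1} = u_n + h·u', v_{n+1} = v_n + h·v'.
0.000000: (0.680000, -1.140000); f=(2.006544, -0.336528) → (1.442487, -1.267881)
0.380000: (1.442487, -1.267881); f=(4.481538, -1.718050) → (3.145471, -1.920740)
0.760000: (3.145471, -1.920740); f=(12.277726, -7.149387) → (7.811007, -4.637507)
(u(1.14), v(1.14)) ≈ (7.8110, -4.6375)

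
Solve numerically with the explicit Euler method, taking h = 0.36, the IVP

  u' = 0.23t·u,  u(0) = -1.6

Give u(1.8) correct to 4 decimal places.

-2.1288

Euler: u_{n+1} = u_n + h·f(t_n, u_n).
t=0.000000, u=-1.600000: f=0.000000 → u ← -1.600000 + 0.36·0.000000 = -1.600000
t=0.360000, u=-1.600000: f=-0.132480 → u ← -1.600000 + 0.36·(-0.132480) = -1.647693
t=0.720000, u=-1.647693: f=-0.272858 → u ← -1.647693 + 0.36·(-0.272858) = -1.745922
t=1.080000, u=-1.745922: f=-0.433687 → u ← -1.745922 + 0.36·(-0.433687) = -1.902049
t=1.440000, u=-1.902049: f=-0.629959 → u ← -1.902049 + 0.36·(-0.629959) = -2.128834
u(1.8) ≈ -2.1288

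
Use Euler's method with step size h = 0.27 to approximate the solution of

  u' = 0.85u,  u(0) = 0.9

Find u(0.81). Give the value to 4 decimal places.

Euler: u_{n+1} = u_n + h·f(x_n, u_n).
x=0.000000, u=0.900000: f=0.765000 → u ← 0.900000 + 0.27·0.765000 = 1.106550
x=0.270000, u=1.106550: f=0.940567 → u ← 1.106550 + 0.27·0.940567 = 1.360503
x=0.540000, u=1.360503: f=1.156428 → u ← 1.360503 + 0.27·1.156428 = 1.672739
u(0.81) ≈ 1.6727

1.6727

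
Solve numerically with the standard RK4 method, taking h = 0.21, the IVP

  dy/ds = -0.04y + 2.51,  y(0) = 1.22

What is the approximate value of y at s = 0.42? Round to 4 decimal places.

2.2451

RK4: k1 = f(s_n, y_n); k2 = f(s_n + h/2, y_n + (h/2)·k1); k3 = f(s_n + h/2, y_n + (h/2)·k2); k4 = f(s_n + h, y_n + h·k3); y_{n+1} = y_n + (h/6)·(k1 + 2k2 + 2k3 + k4).
s=0.000000, y=1.220000:
  k1 = f(0.000000, 1.220000) = 2.461200
  k2 = f(0.105000, 1.478426) = 2.450863
  k3 = f(0.105000, 1.477341) = 2.450906
  k4 = f(0.210000, 1.734690) = 2.440612
  y ← 1.220000 + (0.21/6)·(k1 + 2k2 + 2k3 + k4) = 1.734687
s=0.210000, y=1.734687:
  k1 = f(0.210000, 1.734687) = 2.440613
  k2 = f(0.315000, 1.990952) = 2.430362
  k3 = f(0.315000, 1.989875) = 2.430405
  k4 = f(0.420000, 2.245072) = 2.420197
  y ← 1.734687 + (0.21/6)·(k1 + 2k2 + 2k3 + k4) = 2.245069
y(0.42) ≈ 2.2451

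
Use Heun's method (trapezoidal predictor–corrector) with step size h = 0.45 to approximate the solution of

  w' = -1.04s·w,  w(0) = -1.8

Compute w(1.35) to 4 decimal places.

Heun: k1 = f(s_n, w_n); k2 = f(s_n + h, w_n + h·k1); w_{n+1} = w_n + (h/2)·(k1 + k2).
s=0.000000, w=-1.800000:
  k1 = f(0.000000, -1.800000) = 0.000000
  k2 = f(0.450000, -1.800000) = 0.842400
  w ← -1.800000 + (0.45/2)·(0.000000 + 0.842400) = -1.610460
s=0.450000, w=-1.610460:
  k1 = f(0.450000, -1.610460) = 0.753695
  k2 = f(0.900000, -1.271297) = 1.189934
  w ← -1.610460 + (0.45/2)·(0.753695 + 1.189934) = -1.173143
s=0.900000, w=-1.173143:
  k1 = f(0.900000, -1.173143) = 1.098062
  k2 = f(1.350000, -0.679015) = 0.953338
  w ← -1.173143 + (0.45/2)·(1.098062 + 0.953338) = -0.711578
w(1.35) ≈ -0.7116

-0.7116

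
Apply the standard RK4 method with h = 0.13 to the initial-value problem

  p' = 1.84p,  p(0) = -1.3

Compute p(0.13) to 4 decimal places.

RK4: k1 = f(t_n, p_n); k2 = f(t_n + h/2, p_n + (h/2)·k1); k3 = f(t_n + h/2, p_n + (h/2)·k2); k4 = f(t_n + h, p_n + h·k3); p_{n+1} = p_n + (h/6)·(k1 + 2k2 + 2k3 + k4).
t=0.000000, p=-1.300000:
  k1 = f(0.000000, -1.300000) = -2.392000
  k2 = f(0.065000, -1.455480) = -2.678083
  k3 = f(0.065000, -1.474075) = -2.712299
  k4 = f(0.130000, -1.652599) = -3.040782
  p ← -1.300000 + (0.13/6)·(k1 + 2k2 + 2k3 + k4) = -1.651293
p(0.13) ≈ -1.6513

-1.6513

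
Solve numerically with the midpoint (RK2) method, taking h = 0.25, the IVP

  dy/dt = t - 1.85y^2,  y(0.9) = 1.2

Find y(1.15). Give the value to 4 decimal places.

1.0125

Midpoint: k1 = f(t_n, y_n); k2 = f(t_n + h/2, y_n + (h/2)·k1); y_{n+1} = y_n + h·k2.
t=0.900000, y=1.200000:
  k1 = f(0.900000, 1.200000) = -1.764000
  k2 = f(1.025000, 0.979500) = -0.749927
  y ← 1.200000 + 0.25·(-0.749927) = 1.012518
y(1.15) ≈ 1.0125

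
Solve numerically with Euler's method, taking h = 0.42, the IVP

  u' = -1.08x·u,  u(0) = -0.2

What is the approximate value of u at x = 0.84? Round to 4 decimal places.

-0.1619

Euler: u_{n+1} = u_n + h·f(x_n, u_n).
x=0.000000, u=-0.200000: f=0.000000 → u ← -0.200000 + 0.42·0.000000 = -0.200000
x=0.420000, u=-0.200000: f=0.090720 → u ← -0.200000 + 0.42·0.090720 = -0.161898
u(0.84) ≈ -0.1619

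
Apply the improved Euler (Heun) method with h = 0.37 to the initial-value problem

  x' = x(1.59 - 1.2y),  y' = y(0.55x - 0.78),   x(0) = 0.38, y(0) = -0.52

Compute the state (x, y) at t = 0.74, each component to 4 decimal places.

1.6560, -0.4079

Heun on (x,y): k1 = f(t_n, state_n); k2 = f(t_n + h, state_n + h·k1); state_{n+1} = state_n + (h/2)·(k1 + k2).
0.000000: (0.380000, -0.520000)
  k1 = (0.841320, 0.296920)
  predictor → (0.691288, -0.410140)
  k2 = (1.439378, 0.163970)
  → (0.801929, -0.434735)
0.370000: (0.801929, -0.434735)
  k1 = (1.693420, 0.147349)
  predictor → (1.428494, -0.380216)
  k2 = (2.923070, -0.002157)
  → (1.655980, -0.407875)
(x(0.74), y(0.74)) ≈ (1.6560, -0.4079)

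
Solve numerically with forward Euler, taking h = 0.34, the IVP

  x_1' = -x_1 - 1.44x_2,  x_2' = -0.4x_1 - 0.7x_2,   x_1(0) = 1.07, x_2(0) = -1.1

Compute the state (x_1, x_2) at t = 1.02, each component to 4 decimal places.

Euler on (x_1,x_2): x_1_{n+1} = x_1_n + h·x_1', x_2_{n+1} = x_2_n + h·x_2'.
0.000000: (1.070000, -1.100000); f=(0.514000, 0.342000) → (1.244760, -0.983720)
0.340000: (1.244760, -0.983720); f=(0.171797, 0.190700) → (1.303171, -0.918882)
0.680000: (1.303171, -0.918882); f=(0.020019, 0.121949) → (1.309977, -0.877419)
(x_1(1.02), x_2(1.02)) ≈ (1.3100, -0.8774)

1.3100, -0.8774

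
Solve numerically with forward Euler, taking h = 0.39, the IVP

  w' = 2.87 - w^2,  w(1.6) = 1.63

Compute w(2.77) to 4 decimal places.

1.6961

Euler: w_{n+1} = w_n + h·f(t_n, w_n).
t=1.600000, w=1.630000: f=0.213100 → w ← 1.630000 + 0.39·0.213100 = 1.713109
t=1.990000, w=1.713109: f=-0.064742 → w ← 1.713109 + 0.39·(-0.064742) = 1.687859
t=2.380000, w=1.687859: f=0.021130 → w ← 1.687859 + 0.39·0.021130 = 1.696100
w(2.77) ≈ 1.6961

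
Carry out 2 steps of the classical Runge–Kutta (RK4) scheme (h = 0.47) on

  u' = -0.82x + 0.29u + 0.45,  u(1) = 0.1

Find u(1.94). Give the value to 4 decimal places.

RK4: k1 = f(x_n, u_n); k2 = f(x_n + h/2, u_n + (h/2)·k1); k3 = f(x_n + h/2, u_n + (h/2)·k2); k4 = f(x_n + h, u_n + h·k3); u_{n+1} = u_n + (h/6)·(k1 + 2k2 + 2k3 + k4).
x=1.000000, u=0.100000:
  k1 = f(1.000000, 0.100000) = -0.341000
  k2 = f(1.235000, 0.019865) = -0.556939
  k3 = f(1.235000, -0.030881) = -0.571655
  k4 = f(1.470000, -0.168678) = -0.804317
  u ← 0.100000 + (0.47/6)·(k1 + 2k2 + 2k3 + k4) = -0.166530
x=1.470000, u=-0.166530:
  k1 = f(1.470000, -0.166530) = -0.803694
  k2 = f(1.705000, -0.355398) = -1.051165
  k3 = f(1.705000, -0.413553) = -1.068031
  k4 = f(1.940000, -0.668504) = -1.334666
  u ← -0.166530 + (0.47/6)·(k1 + 2k2 + 2k3 + k4) = -0.666042
u(1.94) ≈ -0.6660

-0.6660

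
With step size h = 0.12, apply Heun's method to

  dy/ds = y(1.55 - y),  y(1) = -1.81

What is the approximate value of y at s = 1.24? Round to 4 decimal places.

-5.0120

Heun: k1 = f(s_n, y_n); k2 = f(s_n + h, y_n + h·k1); y_{n+1} = y_n + (h/2)·(k1 + k2).
s=1.000000, y=-1.810000:
  k1 = f(1.000000, -1.810000) = -6.081600
  k2 = f(1.120000, -2.539792) = -10.387221
  y ← -1.810000 + (0.12/2)·(-6.081600 + (-10.387221)) = -2.798129
s=1.120000, y=-2.798129:
  k1 = f(1.120000, -2.798129) = -12.166628
  k2 = f(1.240000, -4.258125) = -24.731718
  y ← -2.798129 + (0.12/2)·(-12.166628 + (-24.731718)) = -5.012030
y(1.24) ≈ -5.0120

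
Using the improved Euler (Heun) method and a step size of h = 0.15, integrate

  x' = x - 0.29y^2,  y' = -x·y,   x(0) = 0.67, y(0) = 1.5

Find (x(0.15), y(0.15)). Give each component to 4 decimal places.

Heun on (x,y): k1 = f(t_n, state_n); k2 = f(t_n + h, state_n + h·k1); state_{n+1} = state_n + (h/2)·(k1 + k2).
0.000000: (0.670000, 1.500000)
  k1 = (0.017500, -1.005000)
  predictor → (0.672625, 1.349250)
  k2 = (0.144687, -0.907539)
  → (0.682164, 1.356560)
(x(0.15), y(0.15)) ≈ (0.6822, 1.3566)

0.6822, 1.3566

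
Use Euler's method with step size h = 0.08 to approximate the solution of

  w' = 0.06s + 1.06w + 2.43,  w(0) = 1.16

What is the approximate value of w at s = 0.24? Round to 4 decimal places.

Euler: w_{n+1} = w_n + h·f(s_n, w_n).
s=0.000000, w=1.160000: f=3.659600 → w ← 1.160000 + 0.08·3.659600 = 1.452768
s=0.080000, w=1.452768: f=3.974734 → w ← 1.452768 + 0.08·3.974734 = 1.770747
s=0.160000, w=1.770747: f=4.316592 → w ← 1.770747 + 0.08·4.316592 = 2.116074
w(0.24) ≈ 2.1161

2.1161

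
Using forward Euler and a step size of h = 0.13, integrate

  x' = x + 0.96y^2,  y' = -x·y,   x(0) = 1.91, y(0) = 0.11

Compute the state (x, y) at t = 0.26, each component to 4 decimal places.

Euler on (x,y): x_{n+1} = x_n + h·x', y_{n+1} = y_n + h·y'.
0.000000: (1.910000, 0.110000); f=(1.921616, -0.210100) → (2.159810, 0.082687)
0.130000: (2.159810, 0.082687); f=(2.166374, -0.178588) → (2.441439, 0.059471)
(x(0.26), y(0.26)) ≈ (2.4414, 0.0595)

2.4414, 0.0595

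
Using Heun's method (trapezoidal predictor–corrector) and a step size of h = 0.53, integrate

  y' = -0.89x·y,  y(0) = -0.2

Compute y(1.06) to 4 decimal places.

-0.1203

Heun: k1 = f(x_n, y_n); k2 = f(x_n + h, y_n + h·k1); y_{n+1} = y_n + (h/2)·(k1 + k2).
x=0.000000, y=-0.200000:
  k1 = f(0.000000, -0.200000) = 0.000000
  k2 = f(0.530000, -0.200000) = 0.094340
  y ← -0.200000 + (0.53/2)·(0.000000 + 0.094340) = -0.175000
x=0.530000, y=-0.175000:
  k1 = f(0.530000, -0.175000) = 0.082547
  k2 = f(1.060000, -0.131250) = 0.123821
  y ← -0.175000 + (0.53/2)·(0.082547 + 0.123821) = -0.120312
y(1.06) ≈ -0.1203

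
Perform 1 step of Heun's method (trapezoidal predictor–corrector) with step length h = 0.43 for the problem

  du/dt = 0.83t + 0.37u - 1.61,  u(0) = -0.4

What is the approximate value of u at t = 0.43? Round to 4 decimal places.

Heun: k1 = f(t_n, u_n); k2 = f(t_n + h, u_n + h·k1); u_{n+1} = u_n + (h/2)·(k1 + k2).
t=0.000000, u=-0.400000:
  k1 = f(0.000000, -0.400000) = -1.758000
  k2 = f(0.430000, -1.155940) = -1.680798
  u ← -0.400000 + (0.43/2)·(-1.758000 + (-1.680798)) = -1.139342
u(0.43) ≈ -1.1393

-1.1393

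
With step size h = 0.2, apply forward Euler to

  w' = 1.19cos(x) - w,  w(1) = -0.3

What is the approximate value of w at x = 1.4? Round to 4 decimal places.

-0.0029

Euler: w_{n+1} = w_n + h·f(x_n, w_n).
x=1.000000, w=-0.300000: f=0.942960 → w ← -0.300000 + 0.2·0.942960 = -0.111408
x=1.200000, w=-0.111408: f=0.542614 → w ← -0.111408 + 0.2·0.542614 = -0.002885
w(1.4) ≈ -0.0029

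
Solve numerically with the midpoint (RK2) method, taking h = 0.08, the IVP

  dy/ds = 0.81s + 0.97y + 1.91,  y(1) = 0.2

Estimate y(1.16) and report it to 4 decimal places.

Midpoint: k1 = f(s_n, y_n); k2 = f(s_n + h/2, y_n + (h/2)·k1); y_{n+1} = y_n + h·k2.
s=1.000000, y=0.200000:
  k1 = f(1.000000, 0.200000) = 2.914000
  k2 = f(1.040000, 0.316560) = 3.059463
  y ← 0.200000 + 0.08·3.059463 = 0.444757
s=1.080000, y=0.444757:
  k1 = f(1.080000, 0.444757) = 3.216214
  k2 = f(1.120000, 0.573406) = 3.373403
  y ← 0.444757 + 0.08·3.373403 = 0.714629
y(1.16) ≈ 0.7146

0.7146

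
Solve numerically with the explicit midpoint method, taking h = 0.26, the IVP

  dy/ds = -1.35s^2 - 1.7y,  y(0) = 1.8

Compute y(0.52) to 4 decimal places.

Midpoint: k1 = f(s_n, y_n); k2 = f(s_n + h/2, y_n + (h/2)·k1); y_{n+1} = y_n + h·k2.
s=0.000000, y=1.800000:
  k1 = f(0.000000, 1.800000) = -3.060000
  k2 = f(0.130000, 1.402200) = -2.406555
  y ← 1.800000 + 0.26·(-2.406555) = 1.174296
s=0.260000, y=1.174296:
  k1 = f(0.260000, 1.174296) = -2.087563
  k2 = f(0.390000, 0.902913) = -1.740286
  y ← 1.174296 + 0.26·(-1.740286) = 0.721821
y(0.52) ≈ 0.7218

0.7218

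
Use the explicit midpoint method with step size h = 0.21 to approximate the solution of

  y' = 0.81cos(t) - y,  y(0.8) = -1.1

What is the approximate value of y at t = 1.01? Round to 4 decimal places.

Midpoint: k1 = f(t_n, y_n); k2 = f(t_n + h/2, y_n + (h/2)·k1); y_{n+1} = y_n + h·k2.
t=0.800000, y=-1.100000:
  k1 = f(0.800000, -1.100000) = 1.664332
  k2 = f(0.905000, -0.925245) = 1.425570
  y ← -1.100000 + 0.21·1.425570 = -0.800630
y(1.01) ≈ -0.8006

-0.8006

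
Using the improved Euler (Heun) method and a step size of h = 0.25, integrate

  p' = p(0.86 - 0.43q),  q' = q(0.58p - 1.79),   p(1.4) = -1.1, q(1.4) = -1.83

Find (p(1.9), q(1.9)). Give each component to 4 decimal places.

-2.0655, -0.5592

Heun on (p,q): k1 = f(t_n, state_n); k2 = f(t_n + h, state_n + h·k1); state_{n+1} = state_n + (h/2)·(k1 + k2).
1.400000: (-1.100000, -1.830000)
  k1 = (-1.811590, 4.443240)
  predictor → (-1.552898, -0.719190)
  k2 = (-1.815728, 1.935111)
  → (-1.553415, -1.032706)
1.650000: (-1.553415, -1.032706)
  k1 = (-2.025752, 2.778992)
  predictor → (-2.059853, -0.337958)
  k2 = (-2.070815, 1.008709)
  → (-2.065486, -0.559244)
(p(1.9), q(1.9)) ≈ (-2.0655, -0.5592)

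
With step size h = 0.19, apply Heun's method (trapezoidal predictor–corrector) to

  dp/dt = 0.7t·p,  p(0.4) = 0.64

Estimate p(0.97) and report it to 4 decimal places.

0.8406

Heun: k1 = f(t_n, p_n); k2 = f(t_n + h, p_n + h·k1); p_{n+1} = p_n + (h/2)·(k1 + k2).
t=0.400000, p=0.640000:
  k1 = f(0.400000, 0.640000) = 0.179200
  k2 = f(0.590000, 0.674048) = 0.278382
  p ← 0.640000 + (0.19/2)·(0.179200 + 0.278382) = 0.683470
t=0.590000, p=0.683470:
  k1 = f(0.590000, 0.683470) = 0.282273
  k2 = f(0.780000, 0.737102) = 0.402458
  p ← 0.683470 + (0.19/2)·(0.282273 + 0.402458) = 0.748520
t=0.780000, p=0.748520:
  k1 = f(0.780000, 0.748520) = 0.408692
  k2 = f(0.970000, 0.826171) = 0.560970
  p ← 0.748520 + (0.19/2)·(0.408692 + 0.560970) = 0.840638
p(0.97) ≈ 0.8406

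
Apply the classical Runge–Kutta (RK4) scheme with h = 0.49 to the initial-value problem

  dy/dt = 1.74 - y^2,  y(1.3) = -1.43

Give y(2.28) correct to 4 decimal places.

RK4: k1 = f(t_n, y_n); k2 = f(t_n + h/2, y_n + (h/2)·k1); k3 = f(t_n + h/2, y_n + (h/2)·k2); k4 = f(t_n + h, y_n + h·k3); y_{n+1} = y_n + (h/6)·(k1 + 2k2 + 2k3 + k4).
t=1.300000, y=-1.430000:
  k1 = f(1.300000, -1.430000) = -0.304900
  k2 = f(1.545000, -1.504700) = -0.524124
  k3 = f(1.545000, -1.558410) = -0.688643
  k4 = f(1.790000, -1.767435) = -1.383826
  y ← -1.430000 + (0.49/6)·(k1 + 2k2 + 2k3 + k4) = -1.765998
t=1.790000, y=-1.765998:
  k1 = f(1.790000, -1.765998) = -1.378748
  k2 = f(2.035000, -2.103791) = -2.685937
  k3 = f(2.035000, -2.424052) = -4.136030
  k4 = f(2.280000, -3.792652) = -12.644211
  y ← -1.765998 + (0.49/6)·(k1 + 2k2 + 2k3 + k4) = -4.025461
y(2.28) ≈ -4.0255

-4.0255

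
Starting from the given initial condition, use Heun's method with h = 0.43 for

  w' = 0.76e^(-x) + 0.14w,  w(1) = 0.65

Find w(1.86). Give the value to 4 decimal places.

Heun: k1 = f(x_n, w_n); k2 = f(x_n + h, w_n + h·k1); w_{n+1} = w_n + (h/2)·(k1 + k2).
x=1.000000, w=0.650000:
  k1 = f(1.000000, 0.650000) = 0.370588
  k2 = f(1.430000, 0.809353) = 0.295184
  w ← 0.650000 + (0.43/2)·(0.370588 + 0.295184) = 0.793141
x=1.430000, w=0.793141:
  k1 = f(1.430000, 0.793141) = 0.292915
  k2 = f(1.860000, 0.919094) = 0.246984
  w ← 0.793141 + (0.43/2)·(0.292915 + 0.246984) = 0.909219
w(1.86) ≈ 0.9092

0.9092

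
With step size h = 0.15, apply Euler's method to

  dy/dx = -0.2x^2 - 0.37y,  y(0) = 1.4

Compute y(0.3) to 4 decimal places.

1.2482

Euler: y_{n+1} = y_n + h·f(x_n, y_n).
x=0.000000, y=1.400000: f=-0.518000 → y ← 1.400000 + 0.15·(-0.518000) = 1.322300
x=0.150000, y=1.322300: f=-0.493751 → y ← 1.322300 + 0.15·(-0.493751) = 1.248237
y(0.3) ≈ 1.2482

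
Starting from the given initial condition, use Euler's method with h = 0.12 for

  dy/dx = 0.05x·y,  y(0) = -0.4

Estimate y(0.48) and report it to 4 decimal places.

-0.4017

Euler: y_{n+1} = y_n + h·f(x_n, y_n).
x=0.000000, y=-0.400000: f=0.000000 → y ← -0.400000 + 0.12·0.000000 = -0.400000
x=0.120000, y=-0.400000: f=-0.002400 → y ← -0.400000 + 0.12·(-0.002400) = -0.400288
x=0.240000, y=-0.400288: f=-0.004803 → y ← -0.400288 + 0.12·(-0.004803) = -0.400864
x=0.360000, y=-0.400864: f=-0.007216 → y ← -0.400864 + 0.12·(-0.007216) = -0.401730
y(0.48) ≈ -0.4017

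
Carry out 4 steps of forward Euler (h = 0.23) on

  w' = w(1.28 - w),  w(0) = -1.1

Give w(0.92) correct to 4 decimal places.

Euler: w_{n+1} = w_n + h·f(x_n, w_n).
x=0.000000, w=-1.100000: f=-2.618000 → w ← -1.100000 + 0.23·(-2.618000) = -1.702140
x=0.230000, w=-1.702140: f=-5.076020 → w ← -1.702140 + 0.23·(-5.076020) = -2.869625
x=0.460000, w=-2.869625: f=-11.907864 → w ← -2.869625 + 0.23·(-11.907864) = -5.608433
x=0.690000, w=-5.608433: f=-38.633320 → w ← -5.608433 + 0.23·(-38.633320) = -14.494097
w(0.92) ≈ -14.4941

-14.4941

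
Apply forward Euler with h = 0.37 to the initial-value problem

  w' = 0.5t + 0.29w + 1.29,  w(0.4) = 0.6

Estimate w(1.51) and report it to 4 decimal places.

Euler: w_{n+1} = w_n + h·f(t_n, w_n).
t=0.400000, w=0.600000: f=1.664000 → w ← 0.600000 + 0.37·1.664000 = 1.215680
t=0.770000, w=1.215680: f=2.027547 → w ← 1.215680 + 0.37·2.027547 = 1.965872
t=1.140000, w=1.965872: f=2.430103 → w ← 1.965872 + 0.37·2.430103 = 2.865011
w(1.51) ≈ 2.8650

2.8650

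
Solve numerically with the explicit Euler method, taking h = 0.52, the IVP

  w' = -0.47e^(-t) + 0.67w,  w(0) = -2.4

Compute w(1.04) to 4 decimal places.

Euler: w_{n+1} = w_n + h·f(t_n, w_n).
t=0.000000, w=-2.400000: f=-2.078000 → w ← -2.400000 + 0.52·(-2.078000) = -3.480560
t=0.520000, w=-3.480560: f=-2.611400 → w ← -3.480560 + 0.52·(-2.611400) = -4.838488
w(1.04) ≈ -4.8385

-4.8385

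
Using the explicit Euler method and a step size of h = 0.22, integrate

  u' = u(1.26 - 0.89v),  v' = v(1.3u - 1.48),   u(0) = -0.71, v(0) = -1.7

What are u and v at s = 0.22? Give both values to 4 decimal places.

Euler on (u,v): u_{n+1} = u_n + h·u', v_{n+1} = v_n + h·v'.
0.000000: (-0.710000, -1.700000); f=(-1.968830, 4.085100) → (-1.143143, -0.801278)
(u(0.22), v(0.22)) ≈ (-1.1431, -0.8013)

-1.1431, -0.8013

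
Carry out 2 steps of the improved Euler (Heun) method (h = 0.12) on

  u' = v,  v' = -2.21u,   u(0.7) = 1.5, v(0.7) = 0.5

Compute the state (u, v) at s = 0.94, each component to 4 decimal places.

1.5230, -0.3146

Heun on (u,v): k1 = f(s_n, state_n); k2 = f(s_n + h, state_n + h·k1); state_{n+1} = state_n + (h/2)·(k1 + k2).
0.700000: (1.500000, 0.500000)
  k1 = (0.500000, -3.315000)
  predictor → (1.560000, 0.102200)
  k2 = (0.102200, -3.447600)
  → (1.536132, 0.094244)
0.820000: (1.536132, 0.094244)
  k1 = (0.094244, -3.394852)
  predictor → (1.547441, -0.313138)
  k2 = (-0.313138, -3.419845)
  → (1.522998, -0.314638)
(u(0.94), v(0.94)) ≈ (1.5230, -0.3146)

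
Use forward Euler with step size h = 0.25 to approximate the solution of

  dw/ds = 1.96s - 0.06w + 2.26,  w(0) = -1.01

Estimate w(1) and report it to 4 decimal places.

1.9866

Euler: w_{n+1} = w_n + h·f(s_n, w_n).
s=0.000000, w=-1.010000: f=2.320600 → w ← -1.010000 + 0.25·2.320600 = -0.429850
s=0.250000, w=-0.429850: f=2.775791 → w ← -0.429850 + 0.25·2.775791 = 0.264098
s=0.500000, w=0.264098: f=3.224154 → w ← 0.264098 + 0.25·3.224154 = 1.070136
s=0.750000, w=1.070136: f=3.665792 → w ← 1.070136 + 0.25·3.665792 = 1.986584
w(1) ≈ 1.9866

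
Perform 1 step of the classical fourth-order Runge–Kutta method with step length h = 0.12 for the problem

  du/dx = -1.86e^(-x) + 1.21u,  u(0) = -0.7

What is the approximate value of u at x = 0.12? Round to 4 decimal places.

-1.0361

RK4: k1 = f(x_n, u_n); k2 = f(x_n + h/2, u_n + (h/2)·k1); k3 = f(x_n + h/2, u_n + (h/2)·k2); k4 = f(x_n + h, u_n + h·k3); u_{n+1} = u_n + (h/6)·(k1 + 2k2 + 2k3 + k4).
x=0.000000, u=-0.700000:
  k1 = f(0.000000, -0.700000) = -2.707000
  k2 = f(0.060000, -0.862420) = -2.795210
  k3 = f(0.060000, -0.867713) = -2.801614
  k4 = f(0.120000, -1.036194) = -2.903466
  u ← -0.700000 + (0.12/6)·(k1 + 2k2 + 2k3 + k4) = -1.036082
u(0.12) ≈ -1.0361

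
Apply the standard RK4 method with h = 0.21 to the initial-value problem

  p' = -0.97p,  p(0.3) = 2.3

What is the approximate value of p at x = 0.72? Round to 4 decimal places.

RK4: k1 = f(x_n, p_n); k2 = f(x_n + h/2, p_n + (h/2)·k1); k3 = f(x_n + h/2, p_n + (h/2)·k2); k4 = f(x_n + h, p_n + h·k3); p_{n+1} = p_n + (h/6)·(k1 + 2k2 + 2k3 + k4).
x=0.300000, p=2.300000:
  k1 = f(0.300000, 2.300000) = -2.231000
  k2 = f(0.405000, 2.065745) = -2.003773
  k3 = f(0.405000, 2.089604) = -2.026916
  k4 = f(0.510000, 1.874348) = -1.818117
  p ← 2.300000 + (0.21/6)·(k1 + 2k2 + 2k3 + k4) = 1.876133
x=0.510000, p=1.876133:
  k1 = f(0.510000, 1.876133) = -1.819849
  k2 = f(0.615000, 1.685049) = -1.634497
  k3 = f(0.615000, 1.704511) = -1.653375
  k4 = f(0.720000, 1.528924) = -1.483056
  p ← 1.876133 + (0.21/6)·(k1 + 2k2 + 2k3 + k4) = 1.530380
p(0.72) ≈ 1.5304

1.5304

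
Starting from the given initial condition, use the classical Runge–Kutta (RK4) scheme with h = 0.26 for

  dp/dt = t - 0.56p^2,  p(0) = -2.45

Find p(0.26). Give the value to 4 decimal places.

-3.7582

RK4: k1 = f(t_n, p_n); k2 = f(t_n + h/2, p_n + (h/2)·k1); k3 = f(t_n + h/2, p_n + (h/2)·k2); k4 = f(t_n + h, p_n + h·k3); p_{n+1} = p_n + (h/6)·(k1 + 2k2 + 2k3 + k4).
t=0.000000, p=-2.450000:
  k1 = f(0.000000, -2.450000) = -3.361400
  k2 = f(0.130000, -2.886982) = -4.537412
  k3 = f(0.130000, -3.039864) = -5.044832
  k4 = f(0.260000, -3.761656) = -7.664032
  p ← -2.450000 + (0.26/6)·(k1 + 2k2 + 2k3 + k4) = -3.758230
p(0.26) ≈ -3.7582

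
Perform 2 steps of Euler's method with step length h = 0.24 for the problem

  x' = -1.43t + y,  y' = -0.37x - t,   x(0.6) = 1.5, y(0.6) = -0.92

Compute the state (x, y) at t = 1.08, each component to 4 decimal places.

0.4977, -1.4941

Euler on (x,y): x_{n+1} = x_n + h·x', y_{n+1} = y_n + h·y'.
0.600000: (1.500000, -0.920000); f=(-1.778000, -1.155000) → (1.073280, -1.197200)
0.840000: (1.073280, -1.197200); f=(-2.398400, -1.237114) → (0.497664, -1.494107)
(x(1.08), y(1.08)) ≈ (0.4977, -1.4941)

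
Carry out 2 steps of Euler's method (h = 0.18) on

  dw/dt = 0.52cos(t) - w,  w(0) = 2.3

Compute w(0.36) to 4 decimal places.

Euler: w_{n+1} = w_n + h·f(t_n, w_n).
t=0.000000, w=2.300000: f=-1.780000 → w ← 2.300000 + 0.18·(-1.780000) = 1.979600
t=0.180000, w=1.979600: f=-1.468001 → w ← 1.979600 + 0.18·(-1.468001) = 1.715360
w(0.36) ≈ 1.7154

1.7154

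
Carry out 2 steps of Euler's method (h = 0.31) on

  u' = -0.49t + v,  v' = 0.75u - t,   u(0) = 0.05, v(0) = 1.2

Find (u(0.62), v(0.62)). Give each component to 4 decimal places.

0.7505, 1.2136

Euler on (u,v): u_{n+1} = u_n + h·u', v_{n+1} = v_n + h·v'.
0.000000: (0.050000, 1.200000); f=(1.200000, 0.037500) → (0.422000, 1.211625)
0.310000: (0.422000, 1.211625); f=(1.059725, 0.006500) → (0.750515, 1.213640)
(u(0.62), v(0.62)) ≈ (0.7505, 1.2136)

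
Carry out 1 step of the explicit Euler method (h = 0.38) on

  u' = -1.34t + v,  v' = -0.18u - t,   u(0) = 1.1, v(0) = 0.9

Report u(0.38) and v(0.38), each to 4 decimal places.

1.4420, 0.8248

Euler on (u,v): u_{n+1} = u_n + h·u', v_{n+1} = v_n + h·v'.
0.000000: (1.100000, 0.900000); f=(0.900000, -0.198000) → (1.442000, 0.824760)
(u(0.38), v(0.38)) ≈ (1.4420, 0.8248)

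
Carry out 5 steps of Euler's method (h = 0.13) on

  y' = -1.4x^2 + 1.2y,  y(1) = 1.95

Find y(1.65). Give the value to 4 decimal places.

2.1284

Euler: y_{n+1} = y_n + h·f(x_n, y_n).
x=1.000000, y=1.950000: f=0.940000 → y ← 1.950000 + 0.13·0.940000 = 2.072200
x=1.130000, y=2.072200: f=0.698980 → y ← 2.072200 + 0.13·0.698980 = 2.163067
x=1.260000, y=2.163067: f=0.373041 → y ← 2.163067 + 0.13·0.373041 = 2.211563
x=1.390000, y=2.211563: f=-0.051065 → y ← 2.211563 + 0.13·(-0.051065) = 2.204924
x=1.520000, y=2.204924: f=-0.588651 → y ← 2.204924 + 0.13·(-0.588651) = 2.128400
y(1.65) ≈ 2.1284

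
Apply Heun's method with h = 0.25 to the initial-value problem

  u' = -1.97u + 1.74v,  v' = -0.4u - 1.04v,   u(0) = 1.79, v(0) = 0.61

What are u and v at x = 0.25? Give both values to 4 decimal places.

1.2521, 0.3471

Heun on (u,v): k1 = f(x_n, state_n); k2 = f(x_n + h, state_n + h·k1); state_{n+1} = state_n + (h/2)·(k1 + k2).
0.000000: (1.790000, 0.610000)
  k1 = (-2.464900, -1.350400)
  predictor → (1.173775, 0.272400)
  k2 = (-1.838361, -0.752806)
  → (1.252092, 0.347099)
(u(0.25), v(0.25)) ≈ (1.2521, 0.3471)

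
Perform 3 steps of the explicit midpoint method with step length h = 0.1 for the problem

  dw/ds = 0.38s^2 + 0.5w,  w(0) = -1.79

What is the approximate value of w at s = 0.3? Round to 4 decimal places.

-2.0761

Midpoint: k1 = f(s_n, w_n); k2 = f(s_n + h/2, w_n + (h/2)·k1); w_{n+1} = w_n + h·k2.
s=0.000000, w=-1.790000:
  k1 = f(0.000000, -1.790000) = -0.895000
  k2 = f(0.050000, -1.834750) = -0.916425
  w ← -1.790000 + 0.1·(-0.916425) = -1.881643
s=0.100000, w=-1.881643:
  k1 = f(0.100000, -1.881643) = -0.937021
  k2 = f(0.150000, -1.928494) = -0.955697
  w ← -1.881643 + 0.1·(-0.955697) = -1.977212
s=0.200000, w=-1.977212:
  k1 = f(0.200000, -1.977212) = -0.973406
  k2 = f(0.250000, -2.025882) = -0.989191
  w ← -1.977212 + 0.1·(-0.989191) = -2.076131
w(0.3) ≈ -2.0761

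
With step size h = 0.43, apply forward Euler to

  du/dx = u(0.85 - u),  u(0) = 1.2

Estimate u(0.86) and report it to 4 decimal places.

0.9451

Euler: u_{n+1} = u_n + h·f(x_n, u_n).
x=0.000000, u=1.200000: f=-0.420000 → u ← 1.200000 + 0.43·(-0.420000) = 1.019400
x=0.430000, u=1.019400: f=-0.172686 → u ← 1.019400 + 0.43·(-0.172686) = 0.945145
u(0.86) ≈ 0.9451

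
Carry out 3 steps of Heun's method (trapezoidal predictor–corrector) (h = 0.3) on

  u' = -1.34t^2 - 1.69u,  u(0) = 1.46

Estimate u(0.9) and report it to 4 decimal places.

Heun: k1 = f(t_n, u_n); k2 = f(t_n + h, u_n + h·k1); u_{n+1} = u_n + (h/2)·(k1 + k2).
t=0.000000, u=1.460000:
  k1 = f(0.000000, 1.460000) = -2.467400
  k2 = f(0.300000, 0.719780) = -1.337028
  u ← 1.460000 + (0.3/2)·(-2.467400 + (-1.337028)) = 0.889336
t=0.300000, u=0.889336:
  k1 = f(0.300000, 0.889336) = -1.623577
  k2 = f(0.600000, 0.402263) = -1.162224
  u ← 0.889336 + (0.3/2)·(-1.623577 + (-1.162224)) = 0.471466
t=0.600000, u=0.471466:
  k1 = f(0.600000, 0.471466) = -1.279177
  k2 = f(0.900000, 0.087713) = -1.233634
  u ← 0.471466 + (0.3/2)·(-1.279177 + (-1.233634)) = 0.094544
u(0.9) ≈ 0.0945

0.0945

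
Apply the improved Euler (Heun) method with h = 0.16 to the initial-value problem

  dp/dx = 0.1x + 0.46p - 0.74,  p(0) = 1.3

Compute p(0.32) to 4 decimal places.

1.2564

Heun: k1 = f(x_n, p_n); k2 = f(x_n + h, p_n + h·k1); p_{n+1} = p_n + (h/2)·(k1 + k2).
x=0.000000, p=1.300000:
  k1 = f(0.000000, 1.300000) = -0.142000
  k2 = f(0.160000, 1.277280) = -0.136451
  p ← 1.300000 + (0.16/2)·(-0.142000 + (-0.136451)) = 1.277724
x=0.160000, p=1.277724:
  k1 = f(0.160000, 1.277724) = -0.136247
  k2 = f(0.320000, 1.255924) = -0.130275
  p ← 1.277724 + (0.16/2)·(-0.136247 + (-0.130275)) = 1.256402
p(0.32) ≈ 1.2564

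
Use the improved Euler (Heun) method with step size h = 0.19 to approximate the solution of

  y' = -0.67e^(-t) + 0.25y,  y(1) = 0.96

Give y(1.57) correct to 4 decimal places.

Heun: k1 = f(t_n, y_n); k2 = f(t_n + h, y_n + h·k1); y_{n+1} = y_n + (h/2)·(k1 + k2).
t=1.000000, y=0.960000:
  k1 = f(1.000000, 0.960000) = -0.006479
  k2 = f(1.190000, 0.958769) = 0.035864
  y ← 0.960000 + (0.19/2)·(-0.006479 + 0.035864) = 0.962792
t=1.190000, y=0.962792:
  k1 = f(1.190000, 0.962792) = 0.036870
  k2 = f(1.380000, 0.969797) = 0.073892
  y ← 0.962792 + (0.19/2)·(0.036870 + 0.073892) = 0.973314
t=1.380000, y=0.973314:
  k1 = f(1.380000, 0.973314) = 0.074771
  k2 = f(1.570000, 0.987520) = 0.107490
  y ← 0.973314 + (0.19/2)·(0.074771 + 0.107490) = 0.990629
y(1.57) ≈ 0.9906

0.9906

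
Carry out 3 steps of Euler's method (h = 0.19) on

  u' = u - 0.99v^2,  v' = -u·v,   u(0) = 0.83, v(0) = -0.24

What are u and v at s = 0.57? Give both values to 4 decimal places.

Euler on (u,v): u_{n+1} = u_n + h·u', v_{n+1} = v_n + h·v'.
0.000000: (0.830000, -0.240000); f=(0.772976, 0.199200) → (0.976865, -0.202152)
0.190000: (0.976865, -0.202152); f=(0.936409, 0.197475) → (1.154783, -0.164632)
0.380000: (1.154783, -0.164632); f=(1.127951, 0.190114) → (1.369094, -0.128510)
(u(0.57), v(0.57)) ≈ (1.3691, -0.1285)

1.3691, -0.1285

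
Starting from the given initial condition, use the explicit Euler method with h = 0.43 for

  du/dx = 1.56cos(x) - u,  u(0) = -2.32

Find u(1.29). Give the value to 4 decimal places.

0.5735

Euler: u_{n+1} = u_n + h·f(x_n, u_n).
x=0.000000, u=-2.320000: f=3.880000 → u ← -2.320000 + 0.43·3.880000 = -0.651600
x=0.430000, u=-0.651600: f=2.069587 → u ← -0.651600 + 0.43·2.069587 = 0.238322
x=0.860000, u=0.238322: f=0.779480 → u ← 0.238322 + 0.43·0.779480 = 0.573499
u(1.29) ≈ 0.5735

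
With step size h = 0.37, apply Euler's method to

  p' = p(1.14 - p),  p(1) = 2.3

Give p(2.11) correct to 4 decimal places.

Euler: p_{n+1} = p_n + h·f(t_n, p_n).
t=1.000000, p=2.300000: f=-2.668000 → p ← 2.300000 + 0.37·(-2.668000) = 1.312840
t=1.370000, p=1.312840: f=-0.226911 → p ← 1.312840 + 0.37·(-0.226911) = 1.228883
t=1.740000, p=1.228883: f=-0.109227 → p ← 1.228883 + 0.37·(-0.109227) = 1.188469
p(2.11) ≈ 1.1885

1.1885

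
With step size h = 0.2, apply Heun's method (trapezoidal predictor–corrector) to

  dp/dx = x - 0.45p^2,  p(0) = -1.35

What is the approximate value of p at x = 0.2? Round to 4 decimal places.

Heun: k1 = f(x_n, p_n); k2 = f(x_n + h, p_n + h·k1); p_{n+1} = p_n + (h/2)·(k1 + k2).
x=0.000000, p=-1.350000:
  k1 = f(0.000000, -1.350000) = -0.820125
  k2 = f(0.200000, -1.514025) = -0.831522
  p ← -1.350000 + (0.2/2)·(-0.820125 + (-0.831522)) = -1.515165
p(0.2) ≈ -1.5152

-1.5152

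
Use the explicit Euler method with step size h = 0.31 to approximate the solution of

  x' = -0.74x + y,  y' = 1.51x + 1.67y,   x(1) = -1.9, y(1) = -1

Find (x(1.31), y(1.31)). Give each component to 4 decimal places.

-1.7741, -2.4071

Euler on (x,y): x_{n+1} = x_n + h·x', y_{n+1} = y_n + h·y'.
1.000000: (-1.900000, -1.000000); f=(0.406000, -4.539000) → (-1.774140, -2.407090)
(x(1.31), y(1.31)) ≈ (-1.7741, -2.4071)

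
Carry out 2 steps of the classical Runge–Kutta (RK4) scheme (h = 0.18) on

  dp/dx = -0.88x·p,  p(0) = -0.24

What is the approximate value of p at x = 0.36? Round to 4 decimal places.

RK4: k1 = f(x_n, p_n); k2 = f(x_n + h/2, p_n + (h/2)·k1); k3 = f(x_n + h/2, p_n + (h/2)·k2); k4 = f(x_n + h, p_n + h·k3); p_{n+1} = p_n + (h/6)·(k1 + 2k2 + 2k3 + k4).
x=0.000000, p=-0.240000:
  k1 = f(0.000000, -0.240000) = 0.000000
  k2 = f(0.090000, -0.240000) = 0.019008
  k3 = f(0.090000, -0.238289) = 0.018873
  k4 = f(0.180000, -0.236603) = 0.037478
  p ← -0.240000 + (0.18/6)·(k1 + 2k2 + 2k3 + k4) = -0.236603
x=0.180000, p=-0.236603:
  k1 = f(0.180000, -0.236603) = 0.037478
  k2 = f(0.270000, -0.233230) = 0.055415
  k3 = f(0.270000, -0.231615) = 0.055032
  k4 = f(0.360000, -0.226697) = 0.071818
  p ← -0.236603 + (0.18/6)·(k1 + 2k2 + 2k3 + k4) = -0.226697
p(0.36) ≈ -0.2267

-0.2267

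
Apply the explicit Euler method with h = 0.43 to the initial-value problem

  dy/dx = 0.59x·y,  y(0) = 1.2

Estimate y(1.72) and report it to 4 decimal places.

Euler: y_{n+1} = y_n + h·f(x_n, y_n).
x=0.000000, y=1.200000: f=0.000000 → y ← 1.200000 + 0.43·0.000000 = 1.200000
x=0.430000, y=1.200000: f=0.304440 → y ← 1.200000 + 0.43·0.304440 = 1.330909
x=0.860000, y=1.330909: f=0.675303 → y ← 1.330909 + 0.43·0.675303 = 1.621290
x=1.290000, y=1.621290: f=1.233964 → y ← 1.621290 + 0.43·1.233964 = 2.151894
y(1.72) ≈ 2.1519

2.1519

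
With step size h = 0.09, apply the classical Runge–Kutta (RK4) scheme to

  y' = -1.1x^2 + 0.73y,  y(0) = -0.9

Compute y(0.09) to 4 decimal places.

RK4: k1 = f(x_n, y_n); k2 = f(x_n + h/2, y_n + (h/2)·k1); k3 = f(x_n + h/2, y_n + (h/2)·k2); k4 = f(x_n + h, y_n + h·k3); y_{n+1} = y_n + (h/6)·(k1 + 2k2 + 2k3 + k4).
x=0.000000, y=-0.900000:
  k1 = f(0.000000, -0.900000) = -0.657000
  k2 = f(0.045000, -0.929565) = -0.680810
  k3 = f(0.045000, -0.930636) = -0.681592
  k4 = f(0.090000, -0.961343) = -0.710691
  y ← -0.900000 + (0.09/6)·(k1 + 2k2 + 2k3 + k4) = -0.961387
y(0.09) ≈ -0.9614

-0.9614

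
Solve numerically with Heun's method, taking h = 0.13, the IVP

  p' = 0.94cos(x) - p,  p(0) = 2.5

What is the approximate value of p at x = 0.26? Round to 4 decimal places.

2.1409

Heun: k1 = f(x_n, p_n); k2 = f(x_n + h, p_n + h·k1); p_{n+1} = p_n + (h/2)·(k1 + k2).
x=0.000000, p=2.500000:
  k1 = f(0.000000, 2.500000) = -1.560000
  k2 = f(0.130000, 2.297200) = -1.365132
  p ← 2.500000 + (0.13/2)·(-1.560000 + (-1.365132)) = 2.309866
x=0.130000, p=2.309866:
  k1 = f(0.130000, 2.309866) = -1.377798
  k2 = f(0.260000, 2.130753) = -1.222346
  p ← 2.309866 + (0.13/2)·(-1.377798 + (-1.222346)) = 2.140857
p(0.26) ≈ 2.1409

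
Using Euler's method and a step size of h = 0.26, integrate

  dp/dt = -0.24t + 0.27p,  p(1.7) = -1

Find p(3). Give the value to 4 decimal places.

Euler: p_{n+1} = p_n + h·f(t_n, p_n).
t=1.700000, p=-1.000000: f=-0.678000 → p ← -1.000000 + 0.26·(-0.678000) = -1.176280
t=1.960000, p=-1.176280: f=-0.787996 → p ← -1.176280 + 0.26·(-0.787996) = -1.381159
t=2.220000, p=-1.381159: f=-0.905713 → p ← -1.381159 + 0.26·(-0.905713) = -1.616644
t=2.480000, p=-1.616644: f=-1.031694 → p ← -1.616644 + 0.26·(-1.031694) = -1.884885
t=2.740000, p=-1.884885: f=-1.166519 → p ← -1.884885 + 0.26·(-1.166519) = -2.188180
p(3) ≈ -2.1882

-2.1882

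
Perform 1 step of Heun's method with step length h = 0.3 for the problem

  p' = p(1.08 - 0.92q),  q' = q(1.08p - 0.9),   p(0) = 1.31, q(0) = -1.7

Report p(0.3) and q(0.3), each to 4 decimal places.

2.8463, -2.3132

Heun on (p,q): k1 = f(x_n, state_n); k2 = f(x_n + h, state_n + h·k1); state_{n+1} = state_n + (h/2)·(k1 + k2).
0.000000: (1.310000, -1.700000)
  k1 = (3.463640, -0.875160)
  predictor → (2.349092, -1.962548)
  k2 = (6.778409, -3.212729)
  → (2.846307, -2.313183)
(p(0.3), q(0.3)) ≈ (2.8463, -2.3132)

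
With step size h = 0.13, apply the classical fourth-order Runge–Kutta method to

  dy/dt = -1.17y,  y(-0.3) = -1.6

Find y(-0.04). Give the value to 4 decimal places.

-1.1803

RK4: k1 = f(t_n, y_n); k2 = f(t_n + h/2, y_n + (h/2)·k1); k3 = f(t_n + h/2, y_n + (h/2)·k2); k4 = f(t_n + h, y_n + h·k3); y_{n+1} = y_n + (h/6)·(k1 + 2k2 + 2k3 + k4).
t=-0.300000, y=-1.600000:
  k1 = f(-0.300000, -1.600000) = 1.872000
  k2 = f(-0.235000, -1.478320) = 1.729634
  k3 = f(-0.235000, -1.487574) = 1.740461
  k4 = f(-0.170000, -1.373740) = 1.607276
  y ← -1.600000 + (0.13/6)·(k1 + 2k2 + 2k3 + k4) = -1.374245
t=-0.170000, y=-1.374245:
  k1 = f(-0.170000, -1.374245) = 1.607867
  k2 = f(-0.105000, -1.269734) = 1.485588
  k3 = f(-0.105000, -1.277682) = 1.494888
  k4 = f(-0.040000, -1.179909) = 1.380494
  y ← -1.374245 + (0.13/6)·(k1 + 2k2 + 2k3 + k4) = -1.180343
y(-0.04) ≈ -1.1803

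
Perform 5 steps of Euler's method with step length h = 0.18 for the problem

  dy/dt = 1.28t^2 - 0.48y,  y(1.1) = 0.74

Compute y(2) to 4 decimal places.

2.6923

Euler: y_{n+1} = y_n + h·f(t_n, y_n).
t=1.100000, y=0.740000: f=1.193600 → y ← 0.740000 + 0.18·1.193600 = 0.954848
t=1.280000, y=0.954848: f=1.638825 → y ← 0.954848 + 0.18·1.638825 = 1.249836
t=1.460000, y=1.249836: f=2.128526 → y ← 1.249836 + 0.18·2.128526 = 1.632971
t=1.640000, y=1.632971: f=2.658862 → y ← 1.632971 + 0.18·2.658862 = 2.111566
t=1.820000, y=2.111566: f=3.226320 → y ← 2.111566 + 0.18·3.226320 = 2.692304
y(2) ≈ 2.6923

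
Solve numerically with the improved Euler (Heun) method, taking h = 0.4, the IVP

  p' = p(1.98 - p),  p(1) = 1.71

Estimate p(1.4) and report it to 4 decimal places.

1.8347

Heun: k1 = f(x_n, p_n); k2 = f(x_n + h, p_n + h·k1); p_{n+1} = p_n + (h/2)·(k1 + k2).
x=1.000000, p=1.710000:
  k1 = f(1.000000, 1.710000) = 0.461700
  k2 = f(1.400000, 1.894680) = 0.161654
  p ← 1.710000 + (0.4/2)·(0.461700 + 0.161654) = 1.834671
p(1.4) ≈ 1.8347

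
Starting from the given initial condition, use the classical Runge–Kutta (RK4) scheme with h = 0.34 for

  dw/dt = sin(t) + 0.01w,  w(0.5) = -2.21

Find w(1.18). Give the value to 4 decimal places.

-1.7269

RK4: k1 = f(t_n, w_n); k2 = f(t_n + h/2, w_n + (h/2)·k1); k3 = f(t_n + h/2, w_n + (h/2)·k2); k4 = f(t_n + h, w_n + h·k3); w_{n+1} = w_n + (h/6)·(k1 + 2k2 + 2k3 + k4).
t=0.500000, w=-2.210000:
  k1 = f(0.500000, -2.210000) = 0.457326
  k2 = f(0.670000, -2.132255) = 0.599663
  k3 = f(0.670000, -2.108057) = 0.599905
  k4 = f(0.840000, -2.006032) = 0.724583
  w ← -2.210000 + (0.34/6)·(k1 + 2k2 + 2k3 + k4) = -2.007074
t=0.840000, w=-2.007074:
  k1 = f(0.840000, -2.007074) = 0.724572
  k2 = f(1.010000, -1.883897) = 0.827993
  k3 = f(1.010000, -1.866315) = 0.828169
  k4 = f(1.180000, -1.725497) = 0.907351
  w ← -2.007074 + (0.34/6)·(k1 + 2k2 + 2k3 + k4) = -1.726900
w(1.18) ≈ -1.7269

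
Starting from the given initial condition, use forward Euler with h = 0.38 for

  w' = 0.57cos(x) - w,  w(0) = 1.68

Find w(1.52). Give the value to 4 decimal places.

0.5650

Euler: w_{n+1} = w_n + h·f(x_n, w_n).
x=0.000000, w=1.680000: f=-1.110000 → w ← 1.680000 + 0.38·(-1.110000) = 1.258200
x=0.380000, w=1.258200: f=-0.728861 → w ← 1.258200 + 0.38·(-0.728861) = 0.981233
x=0.760000, w=0.981233: f=-0.568076 → w ← 0.981233 + 0.38·(-0.568076) = 0.765364
x=1.140000, w=0.765364: f=-0.527335 → w ← 0.765364 + 0.38·(-0.527335) = 0.564977
w(1.52) ≈ 0.5650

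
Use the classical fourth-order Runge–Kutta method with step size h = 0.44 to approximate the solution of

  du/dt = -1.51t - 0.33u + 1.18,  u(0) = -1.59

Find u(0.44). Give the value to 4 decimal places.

-1.0312

RK4: k1 = f(t_n, u_n); k2 = f(t_n + h/2, u_n + (h/2)·k1); k3 = f(t_n + h/2, u_n + (h/2)·k2); k4 = f(t_n + h, u_n + h·k3); u_{n+1} = u_n + (h/6)·(k1 + 2k2 + 2k3 + k4).
t=0.000000, u=-1.590000:
  k1 = f(0.000000, -1.590000) = 1.704700
  k2 = f(0.220000, -1.214966) = 1.248739
  k3 = f(0.220000, -1.315277) = 1.281842
  k4 = f(0.440000, -1.025990) = 0.854177
  u ← -1.590000 + (0.44/6)·(k1 + 2k2 + 2k3 + k4) = -1.031197
u(0.44) ≈ -1.0312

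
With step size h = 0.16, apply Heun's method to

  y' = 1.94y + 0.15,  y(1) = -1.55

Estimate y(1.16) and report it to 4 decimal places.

-2.0781

Heun: k1 = f(x_n, y_n); k2 = f(x_n + h, y_n + h·k1); y_{n+1} = y_n + (h/2)·(k1 + k2).
x=1.000000, y=-1.550000:
  k1 = f(1.000000, -1.550000) = -2.857000
  k2 = f(1.160000, -2.007120) = -3.743813
  y ← -1.550000 + (0.16/2)·(-2.857000 + (-3.743813)) = -2.078065
y(1.16) ≈ -2.0781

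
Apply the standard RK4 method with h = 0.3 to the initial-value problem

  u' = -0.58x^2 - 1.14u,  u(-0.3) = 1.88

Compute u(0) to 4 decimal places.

1.3315

RK4: k1 = f(x_n, u_n); k2 = f(x_n + h/2, u_n + (h/2)·k1); k3 = f(x_n + h/2, u_n + (h/2)·k2); k4 = f(x_n + h, u_n + h·k3); u_{n+1} = u_n + (h/6)·(k1 + 2k2 + 2k3 + k4).
x=-0.300000, u=1.880000:
  k1 = f(-0.300000, 1.880000) = -2.195400
  k2 = f(-0.150000, 1.550690) = -1.780837
  k3 = f(-0.150000, 1.612875) = -1.851727
  k4 = f(0.000000, 1.324482) = -1.509909
  u ← 1.880000 + (0.3/6)·(k1 + 2k2 + 2k3 + k4) = 1.331478
u(0) ≈ 1.3315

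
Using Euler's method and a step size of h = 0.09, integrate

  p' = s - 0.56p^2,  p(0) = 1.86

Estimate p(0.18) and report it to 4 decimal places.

Euler: p_{n+1} = p_n + h·f(s_n, p_n).
s=0.000000, p=1.860000: f=-1.937376 → p ← 1.860000 + 0.09·(-1.937376) = 1.685636
s=0.090000, p=1.685636: f=-1.501167 → p ← 1.685636 + 0.09·(-1.501167) = 1.550531
p(0.18) ≈ 1.5505

1.5505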